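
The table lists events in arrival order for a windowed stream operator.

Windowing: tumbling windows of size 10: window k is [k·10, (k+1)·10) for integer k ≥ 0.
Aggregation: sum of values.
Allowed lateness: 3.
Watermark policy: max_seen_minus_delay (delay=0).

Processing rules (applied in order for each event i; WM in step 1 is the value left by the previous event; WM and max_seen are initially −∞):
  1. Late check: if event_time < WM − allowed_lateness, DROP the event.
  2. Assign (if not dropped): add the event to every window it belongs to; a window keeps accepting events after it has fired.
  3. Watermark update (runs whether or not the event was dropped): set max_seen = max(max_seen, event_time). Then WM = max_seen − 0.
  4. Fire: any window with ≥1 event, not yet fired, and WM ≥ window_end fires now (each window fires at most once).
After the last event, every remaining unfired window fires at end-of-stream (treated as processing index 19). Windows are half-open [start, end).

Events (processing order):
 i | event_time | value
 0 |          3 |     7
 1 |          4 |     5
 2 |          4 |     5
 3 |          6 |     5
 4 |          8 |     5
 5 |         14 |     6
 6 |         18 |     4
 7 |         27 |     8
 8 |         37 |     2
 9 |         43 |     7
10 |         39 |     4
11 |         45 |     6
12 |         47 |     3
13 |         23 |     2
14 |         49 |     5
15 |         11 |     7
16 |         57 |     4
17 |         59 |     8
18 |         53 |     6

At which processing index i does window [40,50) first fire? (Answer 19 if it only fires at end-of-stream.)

i=0 t=3 v=7: → [0,10); WM=3
i=1 t=4 v=5: → [0,10); WM=4
i=2 t=4 v=5: → [0,10); WM=4
i=3 t=6 v=5: → [0,10); WM=6
i=4 t=8 v=5: → [0,10); WM=8
i=5 t=14 v=6: → [10,20); WM=14; [0,10) fires=27
i=6 t=18 v=4: → [10,20); WM=18
i=7 t=27 v=8: → [20,30); WM=27; [10,20) fires=10
i=8 t=37 v=2: → [30,40); WM=37; [20,30) fires=8
i=9 t=43 v=7: → [40,50); WM=43; [30,40) fires=2
i=10 t=39 v=4: DROP (t<43-3); WM=43
i=11 t=45 v=6: → [40,50); WM=45
i=12 t=47 v=3: → [40,50); WM=47
i=13 t=23 v=2: DROP (t<47-3); WM=47
i=14 t=49 v=5: → [40,50); WM=49
i=15 t=11 v=7: DROP (t<49-3); WM=49
i=16 t=57 v=4: → [50,60); WM=57; [40,50) fires=21
i=17 t=59 v=8: → [50,60); WM=59
i=18 t=53 v=6: DROP (t<59-3); WM=59

16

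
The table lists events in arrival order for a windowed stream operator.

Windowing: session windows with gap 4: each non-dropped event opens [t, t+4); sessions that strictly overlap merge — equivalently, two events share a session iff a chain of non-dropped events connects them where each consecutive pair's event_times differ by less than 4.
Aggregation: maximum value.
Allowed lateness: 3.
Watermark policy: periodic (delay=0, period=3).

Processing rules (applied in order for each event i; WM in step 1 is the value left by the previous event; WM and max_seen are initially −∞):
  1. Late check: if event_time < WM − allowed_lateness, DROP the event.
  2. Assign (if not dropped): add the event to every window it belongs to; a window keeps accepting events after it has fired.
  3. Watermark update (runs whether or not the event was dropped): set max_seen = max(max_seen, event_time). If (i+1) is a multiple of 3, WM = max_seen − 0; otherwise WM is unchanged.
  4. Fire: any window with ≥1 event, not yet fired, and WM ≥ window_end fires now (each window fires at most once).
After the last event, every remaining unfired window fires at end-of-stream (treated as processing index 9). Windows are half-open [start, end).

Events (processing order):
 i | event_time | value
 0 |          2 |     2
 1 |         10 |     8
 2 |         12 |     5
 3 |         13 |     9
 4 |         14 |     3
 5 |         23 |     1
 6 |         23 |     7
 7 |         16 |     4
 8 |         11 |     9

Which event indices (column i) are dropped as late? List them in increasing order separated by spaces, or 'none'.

i=0 t=2 v=2: → [2,6); WM=−∞
i=1 t=10 v=8: → [10,14); WM=−∞
i=2 t=12 v=5: → [10,16); WM=12
i=3 t=13 v=9: → [10,17); WM=12
i=4 t=14 v=3: → [10,18); WM=12
i=5 t=23 v=1: → [23,27); WM=23
i=6 t=23 v=7: → [23,27); WM=23
i=7 t=16 v=4: DROP (t<23-3); WM=23
i=8 t=11 v=9: DROP (t<23-3); WM=23

7 8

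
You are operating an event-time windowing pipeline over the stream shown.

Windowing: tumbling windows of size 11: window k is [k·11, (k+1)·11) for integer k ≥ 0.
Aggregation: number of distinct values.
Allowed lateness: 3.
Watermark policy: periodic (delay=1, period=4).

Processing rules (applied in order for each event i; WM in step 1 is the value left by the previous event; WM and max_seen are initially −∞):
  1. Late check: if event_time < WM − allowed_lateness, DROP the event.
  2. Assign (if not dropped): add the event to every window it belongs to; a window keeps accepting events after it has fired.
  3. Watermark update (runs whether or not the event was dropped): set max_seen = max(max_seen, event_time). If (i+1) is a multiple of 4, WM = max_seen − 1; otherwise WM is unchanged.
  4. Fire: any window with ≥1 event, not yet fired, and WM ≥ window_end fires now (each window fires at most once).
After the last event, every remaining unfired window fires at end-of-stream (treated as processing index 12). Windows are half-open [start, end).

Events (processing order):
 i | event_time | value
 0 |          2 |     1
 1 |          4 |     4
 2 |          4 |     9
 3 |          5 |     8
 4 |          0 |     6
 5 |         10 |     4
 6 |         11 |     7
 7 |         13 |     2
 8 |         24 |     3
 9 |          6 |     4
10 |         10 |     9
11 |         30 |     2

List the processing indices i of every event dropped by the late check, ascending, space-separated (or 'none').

4 9

i=0 t=2 v=1: → [0,11); WM=−∞
i=1 t=4 v=4: → [0,11); WM=−∞
i=2 t=4 v=9: → [0,11); WM=−∞
i=3 t=5 v=8: → [0,11); WM=4
i=4 t=0 v=6: DROP (t<4-3); WM=4
i=5 t=10 v=4: → [0,11); WM=4
i=6 t=11 v=7: → [11,22); WM=4
i=7 t=13 v=2: → [11,22); WM=12; [0,11) fires=4
i=8 t=24 v=3: → [22,33); WM=12
i=9 t=6 v=4: DROP (t<12-3); WM=12
i=10 t=10 v=9: → [0,11); WM=12
i=11 t=30 v=2: → [22,33); WM=29; [11,22) fires=2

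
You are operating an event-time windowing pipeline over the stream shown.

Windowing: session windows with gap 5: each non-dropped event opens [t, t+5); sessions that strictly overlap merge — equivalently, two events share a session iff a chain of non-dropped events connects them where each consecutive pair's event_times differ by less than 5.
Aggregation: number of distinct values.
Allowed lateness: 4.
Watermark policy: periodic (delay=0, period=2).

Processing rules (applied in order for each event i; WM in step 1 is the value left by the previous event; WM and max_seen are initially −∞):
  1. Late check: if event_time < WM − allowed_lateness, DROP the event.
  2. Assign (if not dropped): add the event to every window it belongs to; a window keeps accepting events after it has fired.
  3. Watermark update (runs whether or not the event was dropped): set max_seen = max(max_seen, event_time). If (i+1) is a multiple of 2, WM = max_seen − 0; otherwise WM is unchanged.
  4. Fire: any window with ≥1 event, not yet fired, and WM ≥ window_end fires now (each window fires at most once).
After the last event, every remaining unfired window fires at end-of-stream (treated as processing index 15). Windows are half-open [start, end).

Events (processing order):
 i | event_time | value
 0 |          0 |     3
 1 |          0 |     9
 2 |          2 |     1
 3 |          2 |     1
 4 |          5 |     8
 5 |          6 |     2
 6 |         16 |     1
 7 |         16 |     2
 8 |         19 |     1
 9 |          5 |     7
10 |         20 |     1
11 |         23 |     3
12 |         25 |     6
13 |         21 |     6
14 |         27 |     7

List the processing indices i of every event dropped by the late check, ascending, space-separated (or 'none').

9

i=0 t=0 v=3: → [0,5); WM=−∞
i=1 t=0 v=9: → [0,5); WM=0
i=2 t=2 v=1: → [0,7); WM=0
i=3 t=2 v=1: → [0,7); WM=2
i=4 t=5 v=8: → [0,10); WM=2
i=5 t=6 v=2: → [0,11); WM=6
i=6 t=16 v=1: → [16,21); WM=6
i=7 t=16 v=2: → [16,21); WM=16
i=8 t=19 v=1: → [16,24); WM=16
i=9 t=5 v=7: DROP (t<16-4); WM=19
i=10 t=20 v=1: → [16,25); WM=19
i=11 t=23 v=3: → [16,28); WM=23
i=12 t=25 v=6: → [16,30); WM=23
i=13 t=21 v=6: → [16,30); WM=25
i=14 t=27 v=7: → [16,32); WM=25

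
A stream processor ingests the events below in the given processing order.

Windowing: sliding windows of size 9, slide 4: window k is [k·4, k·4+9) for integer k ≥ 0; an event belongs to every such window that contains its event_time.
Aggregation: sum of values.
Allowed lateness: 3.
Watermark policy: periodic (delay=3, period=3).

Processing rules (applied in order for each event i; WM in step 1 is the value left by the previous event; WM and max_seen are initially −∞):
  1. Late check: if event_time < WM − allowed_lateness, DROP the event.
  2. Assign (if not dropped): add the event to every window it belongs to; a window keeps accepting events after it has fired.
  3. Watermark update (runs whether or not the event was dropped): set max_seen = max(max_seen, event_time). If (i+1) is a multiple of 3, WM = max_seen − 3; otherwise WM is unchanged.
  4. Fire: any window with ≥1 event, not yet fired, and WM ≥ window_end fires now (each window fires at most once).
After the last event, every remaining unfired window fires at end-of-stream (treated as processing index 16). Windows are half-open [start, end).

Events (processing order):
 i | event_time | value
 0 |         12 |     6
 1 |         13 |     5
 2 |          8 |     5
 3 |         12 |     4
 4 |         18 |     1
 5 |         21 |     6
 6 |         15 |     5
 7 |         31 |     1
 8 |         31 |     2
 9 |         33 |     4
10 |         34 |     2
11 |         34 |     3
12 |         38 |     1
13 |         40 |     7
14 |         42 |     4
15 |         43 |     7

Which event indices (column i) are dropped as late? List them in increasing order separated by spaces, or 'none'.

none

i=0 t=12 v=6: → [12,21),[8,17),[4,13); WM=−∞
i=1 t=13 v=5: → [12,21),[8,17); WM=−∞
i=2 t=8 v=5: → [8,17),[4,13),[0,9); WM=10; [0,9) fires=5
i=3 t=12 v=4: → [12,21),[8,17),[4,13); WM=10
i=4 t=18 v=1: → [16,25),[12,21); WM=10
i=5 t=21 v=6: → [20,29),[16,25); WM=18; [4,13) fires=15 [8,17) fires=20
i=6 t=15 v=5: → [12,21),[8,17); WM=18
i=7 t=31 v=1: → [28,37),[24,33); WM=18
i=8 t=31 v=2: → [28,37),[24,33); WM=28; [12,21) fires=21 [16,25) fires=7
i=9 t=33 v=4: → [32,41),[28,37); WM=28
i=10 t=34 v=2: → [32,41),[28,37); WM=28
i=11 t=34 v=3: → [32,41),[28,37); WM=31; [20,29) fires=6
i=12 t=38 v=1: → [36,45),[32,41); WM=31
i=13 t=40 v=7: → [40,49),[36,45),[32,41); WM=31
i=14 t=42 v=4: → [40,49),[36,45); WM=39; [24,33) fires=3 [28,37) fires=12
i=15 t=43 v=7: → [40,49),[36,45); WM=39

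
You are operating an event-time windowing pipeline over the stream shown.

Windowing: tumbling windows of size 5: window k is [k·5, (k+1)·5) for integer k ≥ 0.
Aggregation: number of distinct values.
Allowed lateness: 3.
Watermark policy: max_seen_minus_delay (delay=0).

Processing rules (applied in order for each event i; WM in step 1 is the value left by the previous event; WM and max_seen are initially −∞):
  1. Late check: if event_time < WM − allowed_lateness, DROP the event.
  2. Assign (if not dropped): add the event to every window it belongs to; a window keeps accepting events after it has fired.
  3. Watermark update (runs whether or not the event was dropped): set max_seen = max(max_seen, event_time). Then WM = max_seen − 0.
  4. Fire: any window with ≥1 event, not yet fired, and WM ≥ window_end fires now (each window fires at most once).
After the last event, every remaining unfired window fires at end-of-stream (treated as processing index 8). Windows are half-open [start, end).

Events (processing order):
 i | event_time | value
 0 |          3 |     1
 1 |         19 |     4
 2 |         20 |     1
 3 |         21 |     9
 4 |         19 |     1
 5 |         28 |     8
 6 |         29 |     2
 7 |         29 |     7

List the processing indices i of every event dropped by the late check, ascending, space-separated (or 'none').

i=0 t=3 v=1: → [0,5); WM=3
i=1 t=19 v=4: → [15,20); WM=19; [0,5) fires=1
i=2 t=20 v=1: → [20,25); WM=20; [15,20) fires=1
i=3 t=21 v=9: → [20,25); WM=21
i=4 t=19 v=1: → [15,20); WM=21
i=5 t=28 v=8: → [25,30); WM=28; [20,25) fires=2
i=6 t=29 v=2: → [25,30); WM=29
i=7 t=29 v=7: → [25,30); WM=29

none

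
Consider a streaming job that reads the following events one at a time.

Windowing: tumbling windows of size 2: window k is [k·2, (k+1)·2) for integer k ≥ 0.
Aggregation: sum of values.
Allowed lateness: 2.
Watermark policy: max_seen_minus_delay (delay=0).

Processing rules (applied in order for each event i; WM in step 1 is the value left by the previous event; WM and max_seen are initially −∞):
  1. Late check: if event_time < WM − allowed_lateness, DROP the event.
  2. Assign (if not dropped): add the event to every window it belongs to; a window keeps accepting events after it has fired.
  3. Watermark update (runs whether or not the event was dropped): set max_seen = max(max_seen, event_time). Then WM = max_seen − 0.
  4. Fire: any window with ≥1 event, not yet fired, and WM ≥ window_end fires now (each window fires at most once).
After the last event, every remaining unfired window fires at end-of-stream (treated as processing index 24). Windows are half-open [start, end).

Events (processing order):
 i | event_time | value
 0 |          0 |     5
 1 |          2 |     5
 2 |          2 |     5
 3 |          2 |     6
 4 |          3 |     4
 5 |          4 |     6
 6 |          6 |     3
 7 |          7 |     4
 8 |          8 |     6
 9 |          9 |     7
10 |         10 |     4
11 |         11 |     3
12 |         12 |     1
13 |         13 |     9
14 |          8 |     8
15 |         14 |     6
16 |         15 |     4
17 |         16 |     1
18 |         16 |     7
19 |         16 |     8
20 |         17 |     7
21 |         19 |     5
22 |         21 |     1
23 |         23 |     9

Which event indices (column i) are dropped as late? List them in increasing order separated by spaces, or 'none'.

i=0 t=0 v=5: → [0,2); WM=0
i=1 t=2 v=5: → [2,4); WM=2; [0,2) fires=5
i=2 t=2 v=5: → [2,4); WM=2
i=3 t=2 v=6: → [2,4); WM=2
i=4 t=3 v=4: → [2,4); WM=3
i=5 t=4 v=6: → [4,6); WM=4; [2,4) fires=20
i=6 t=6 v=3: → [6,8); WM=6; [4,6) fires=6
i=7 t=7 v=4: → [6,8); WM=7
i=8 t=8 v=6: → [8,10); WM=8; [6,8) fires=7
i=9 t=9 v=7: → [8,10); WM=9
i=10 t=10 v=4: → [10,12); WM=10; [8,10) fires=13
i=11 t=11 v=3: → [10,12); WM=11
i=12 t=12 v=1: → [12,14); WM=12; [10,12) fires=7
i=13 t=13 v=9: → [12,14); WM=13
i=14 t=8 v=8: DROP (t<13-2); WM=13
i=15 t=14 v=6: → [14,16); WM=14; [12,14) fires=10
i=16 t=15 v=4: → [14,16); WM=15
i=17 t=16 v=1: → [16,18); WM=16; [14,16) fires=10
i=18 t=16 v=7: → [16,18); WM=16
i=19 t=16 v=8: → [16,18); WM=16
i=20 t=17 v=7: → [16,18); WM=17
i=21 t=19 v=5: → [18,20); WM=19; [16,18) fires=23
i=22 t=21 v=1: → [20,22); WM=21; [18,20) fires=5
i=23 t=23 v=9: → [22,24); WM=23; [20,22) fires=1

14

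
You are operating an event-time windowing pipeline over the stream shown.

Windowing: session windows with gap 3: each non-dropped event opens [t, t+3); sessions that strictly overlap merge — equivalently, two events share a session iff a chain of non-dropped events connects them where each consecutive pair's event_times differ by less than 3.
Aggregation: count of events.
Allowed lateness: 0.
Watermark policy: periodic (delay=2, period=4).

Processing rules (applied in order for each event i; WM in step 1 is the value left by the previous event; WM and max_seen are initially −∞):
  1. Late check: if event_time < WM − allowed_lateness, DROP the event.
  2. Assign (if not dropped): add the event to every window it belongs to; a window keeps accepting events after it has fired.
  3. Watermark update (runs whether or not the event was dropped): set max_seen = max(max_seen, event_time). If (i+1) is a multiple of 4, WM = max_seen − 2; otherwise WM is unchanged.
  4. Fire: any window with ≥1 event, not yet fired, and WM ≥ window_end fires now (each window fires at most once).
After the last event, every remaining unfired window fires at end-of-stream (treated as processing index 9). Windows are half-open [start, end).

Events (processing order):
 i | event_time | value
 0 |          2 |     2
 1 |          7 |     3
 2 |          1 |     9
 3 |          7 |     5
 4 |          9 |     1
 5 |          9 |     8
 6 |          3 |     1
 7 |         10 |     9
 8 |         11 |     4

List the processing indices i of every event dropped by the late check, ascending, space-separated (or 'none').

6

i=0 t=2 v=2: → [2,5); WM=−∞
i=1 t=7 v=3: → [7,10); WM=−∞
i=2 t=1 v=9: → [1,5); WM=−∞
i=3 t=7 v=5: → [7,10); WM=5
i=4 t=9 v=1: → [7,12); WM=5
i=5 t=9 v=8: → [7,12); WM=5
i=6 t=3 v=1: DROP (t<5-0); WM=5
i=7 t=10 v=9: → [7,13); WM=8
i=8 t=11 v=4: → [7,14); WM=8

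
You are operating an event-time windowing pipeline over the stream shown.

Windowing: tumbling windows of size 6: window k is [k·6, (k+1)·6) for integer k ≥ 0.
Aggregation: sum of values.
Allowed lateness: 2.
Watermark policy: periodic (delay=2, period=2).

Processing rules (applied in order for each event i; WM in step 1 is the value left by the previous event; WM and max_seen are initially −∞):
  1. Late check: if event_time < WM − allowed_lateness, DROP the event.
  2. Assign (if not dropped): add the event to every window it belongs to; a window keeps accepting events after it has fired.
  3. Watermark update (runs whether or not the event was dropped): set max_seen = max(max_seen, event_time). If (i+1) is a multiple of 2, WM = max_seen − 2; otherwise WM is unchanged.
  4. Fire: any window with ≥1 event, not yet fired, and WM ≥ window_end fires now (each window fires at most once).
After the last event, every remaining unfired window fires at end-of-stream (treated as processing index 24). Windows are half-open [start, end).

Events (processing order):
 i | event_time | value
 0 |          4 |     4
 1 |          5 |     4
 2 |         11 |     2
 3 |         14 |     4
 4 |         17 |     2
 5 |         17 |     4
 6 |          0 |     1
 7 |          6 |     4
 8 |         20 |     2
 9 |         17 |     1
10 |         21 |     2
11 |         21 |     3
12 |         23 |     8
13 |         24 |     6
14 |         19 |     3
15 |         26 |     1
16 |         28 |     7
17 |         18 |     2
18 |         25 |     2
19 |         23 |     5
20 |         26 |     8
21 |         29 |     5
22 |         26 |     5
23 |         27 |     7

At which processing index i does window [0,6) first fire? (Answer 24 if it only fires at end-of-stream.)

3

i=0 t=4 v=4: → [0,6); WM=−∞
i=1 t=5 v=4: → [0,6); WM=3
i=2 t=11 v=2: → [6,12); WM=3
i=3 t=14 v=4: → [12,18); WM=12; [0,6) fires=8 [6,12) fires=2
i=4 t=17 v=2: → [12,18); WM=12
i=5 t=17 v=4: → [12,18); WM=15
i=6 t=0 v=1: DROP (t<15-2); WM=15
i=7 t=6 v=4: DROP (t<15-2); WM=15
i=8 t=20 v=2: → [18,24); WM=15
i=9 t=17 v=1: → [12,18); WM=18; [12,18) fires=11
i=10 t=21 v=2: → [18,24); WM=18
i=11 t=21 v=3: → [18,24); WM=19
i=12 t=23 v=8: → [18,24); WM=19
i=13 t=24 v=6: → [24,30); WM=22
i=14 t=19 v=3: DROP (t<22-2); WM=22
i=15 t=26 v=1: → [24,30); WM=24; [18,24) fires=15
i=16 t=28 v=7: → [24,30); WM=24
i=17 t=18 v=2: DROP (t<24-2); WM=26
i=18 t=25 v=2: → [24,30); WM=26
i=19 t=23 v=5: DROP (t<26-2); WM=26
i=20 t=26 v=8: → [24,30); WM=26
i=21 t=29 v=5: → [24,30); WM=27
i=22 t=26 v=5: → [24,30); WM=27
i=23 t=27 v=7: → [24,30); WM=27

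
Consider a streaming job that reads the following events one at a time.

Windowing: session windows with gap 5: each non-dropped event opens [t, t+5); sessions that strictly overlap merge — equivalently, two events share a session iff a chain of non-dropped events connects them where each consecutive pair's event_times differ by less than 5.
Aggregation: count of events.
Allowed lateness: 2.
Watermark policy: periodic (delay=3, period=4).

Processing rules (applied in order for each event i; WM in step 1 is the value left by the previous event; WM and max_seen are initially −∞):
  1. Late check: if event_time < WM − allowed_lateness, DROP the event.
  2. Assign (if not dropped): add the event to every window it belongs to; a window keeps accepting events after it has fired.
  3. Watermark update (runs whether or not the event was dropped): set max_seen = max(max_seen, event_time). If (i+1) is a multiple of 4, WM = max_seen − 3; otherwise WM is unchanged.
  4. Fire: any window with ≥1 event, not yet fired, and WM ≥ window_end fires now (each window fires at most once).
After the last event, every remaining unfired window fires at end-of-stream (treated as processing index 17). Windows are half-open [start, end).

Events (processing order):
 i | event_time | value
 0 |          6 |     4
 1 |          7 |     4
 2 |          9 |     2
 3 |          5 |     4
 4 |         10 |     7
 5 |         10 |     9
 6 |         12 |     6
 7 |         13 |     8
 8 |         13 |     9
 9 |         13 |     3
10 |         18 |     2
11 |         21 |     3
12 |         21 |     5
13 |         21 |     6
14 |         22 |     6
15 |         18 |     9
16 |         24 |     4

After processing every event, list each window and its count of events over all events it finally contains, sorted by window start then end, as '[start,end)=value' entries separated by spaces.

[5,18)=10 [18,29)=7

i=0 t=6 v=4: → [6,11); WM=−∞
i=1 t=7 v=4: → [6,12); WM=−∞
i=2 t=9 v=2: → [6,14); WM=−∞
i=3 t=5 v=4: → [5,14); WM=6
i=4 t=10 v=7: → [5,15); WM=6
i=5 t=10 v=9: → [5,15); WM=6
i=6 t=12 v=6: → [5,17); WM=6
i=7 t=13 v=8: → [5,18); WM=10
i=8 t=13 v=9: → [5,18); WM=10
i=9 t=13 v=3: → [5,18); WM=10
i=10 t=18 v=2: → [18,23); WM=10
i=11 t=21 v=3: → [18,26); WM=18
i=12 t=21 v=5: → [18,26); WM=18
i=13 t=21 v=6: → [18,26); WM=18
i=14 t=22 v=6: → [18,27); WM=18
i=15 t=18 v=9: → [18,27); WM=19
i=16 t=24 v=4: → [18,29); WM=19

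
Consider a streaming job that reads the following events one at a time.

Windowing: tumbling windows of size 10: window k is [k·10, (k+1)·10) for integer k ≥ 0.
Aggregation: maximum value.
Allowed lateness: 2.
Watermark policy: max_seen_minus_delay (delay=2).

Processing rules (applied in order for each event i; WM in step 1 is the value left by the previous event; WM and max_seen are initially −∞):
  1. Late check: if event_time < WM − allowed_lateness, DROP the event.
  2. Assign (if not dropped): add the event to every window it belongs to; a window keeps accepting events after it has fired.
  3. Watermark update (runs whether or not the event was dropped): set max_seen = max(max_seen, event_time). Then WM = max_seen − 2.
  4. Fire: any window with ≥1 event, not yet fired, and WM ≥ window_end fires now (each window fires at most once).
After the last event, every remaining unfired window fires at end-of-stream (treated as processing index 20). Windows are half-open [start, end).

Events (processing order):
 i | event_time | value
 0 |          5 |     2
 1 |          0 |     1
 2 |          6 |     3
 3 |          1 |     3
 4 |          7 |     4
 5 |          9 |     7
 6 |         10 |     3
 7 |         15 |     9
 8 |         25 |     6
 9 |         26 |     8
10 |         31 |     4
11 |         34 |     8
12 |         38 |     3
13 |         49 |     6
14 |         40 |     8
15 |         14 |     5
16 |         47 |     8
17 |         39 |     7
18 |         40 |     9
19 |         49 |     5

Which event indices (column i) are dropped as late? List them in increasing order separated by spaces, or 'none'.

1 3 14 15 17 18

i=0 t=5 v=2: → [0,10); WM=3
i=1 t=0 v=1: DROP (t<3-2); WM=3
i=2 t=6 v=3: → [0,10); WM=4
i=3 t=1 v=3: DROP (t<4-2); WM=4
i=4 t=7 v=4: → [0,10); WM=5
i=5 t=9 v=7: → [0,10); WM=7
i=6 t=10 v=3: → [10,20); WM=8
i=7 t=15 v=9: → [10,20); WM=13; [0,10) fires=7
i=8 t=25 v=6: → [20,30); WM=23; [10,20) fires=9
i=9 t=26 v=8: → [20,30); WM=24
i=10 t=31 v=4: → [30,40); WM=29
i=11 t=34 v=8: → [30,40); WM=32; [20,30) fires=8
i=12 t=38 v=3: → [30,40); WM=36
i=13 t=49 v=6: → [40,50); WM=47; [30,40) fires=8
i=14 t=40 v=8: DROP (t<47-2); WM=47
i=15 t=14 v=5: DROP (t<47-2); WM=47
i=16 t=47 v=8: → [40,50); WM=47
i=17 t=39 v=7: DROP (t<47-2); WM=47
i=18 t=40 v=9: DROP (t<47-2); WM=47
i=19 t=49 v=5: → [40,50); WM=47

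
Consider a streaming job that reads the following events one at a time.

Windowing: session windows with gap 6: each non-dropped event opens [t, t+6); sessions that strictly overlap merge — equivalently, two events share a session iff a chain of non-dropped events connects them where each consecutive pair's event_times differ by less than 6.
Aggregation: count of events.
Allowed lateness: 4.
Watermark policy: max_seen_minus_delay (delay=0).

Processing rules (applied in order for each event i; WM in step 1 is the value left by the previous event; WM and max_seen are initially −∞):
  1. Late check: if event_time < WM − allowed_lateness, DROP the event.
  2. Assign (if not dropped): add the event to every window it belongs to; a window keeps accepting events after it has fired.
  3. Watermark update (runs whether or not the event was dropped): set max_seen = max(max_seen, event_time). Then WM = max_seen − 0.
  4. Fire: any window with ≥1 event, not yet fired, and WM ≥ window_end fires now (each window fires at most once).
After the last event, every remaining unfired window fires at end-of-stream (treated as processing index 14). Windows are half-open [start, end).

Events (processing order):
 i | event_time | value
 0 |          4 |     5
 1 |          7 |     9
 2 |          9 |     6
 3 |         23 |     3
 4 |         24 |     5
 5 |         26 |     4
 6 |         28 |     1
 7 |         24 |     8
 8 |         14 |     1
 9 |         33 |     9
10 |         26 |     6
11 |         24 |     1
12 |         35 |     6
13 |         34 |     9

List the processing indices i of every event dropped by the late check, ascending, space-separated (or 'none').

i=0 t=4 v=5: → [4,10); WM=4
i=1 t=7 v=9: → [4,13); WM=7
i=2 t=9 v=6: → [4,15); WM=9
i=3 t=23 v=3: → [23,29); WM=23
i=4 t=24 v=5: → [23,30); WM=24
i=5 t=26 v=4: → [23,32); WM=26
i=6 t=28 v=1: → [23,34); WM=28
i=7 t=24 v=8: → [23,34); WM=28
i=8 t=14 v=1: DROP (t<28-4); WM=28
i=9 t=33 v=9: → [23,39); WM=33
i=10 t=26 v=6: DROP (t<33-4); WM=33
i=11 t=24 v=1: DROP (t<33-4); WM=33
i=12 t=35 v=6: → [23,41); WM=35
i=13 t=34 v=9: → [23,41); WM=35

8 10 11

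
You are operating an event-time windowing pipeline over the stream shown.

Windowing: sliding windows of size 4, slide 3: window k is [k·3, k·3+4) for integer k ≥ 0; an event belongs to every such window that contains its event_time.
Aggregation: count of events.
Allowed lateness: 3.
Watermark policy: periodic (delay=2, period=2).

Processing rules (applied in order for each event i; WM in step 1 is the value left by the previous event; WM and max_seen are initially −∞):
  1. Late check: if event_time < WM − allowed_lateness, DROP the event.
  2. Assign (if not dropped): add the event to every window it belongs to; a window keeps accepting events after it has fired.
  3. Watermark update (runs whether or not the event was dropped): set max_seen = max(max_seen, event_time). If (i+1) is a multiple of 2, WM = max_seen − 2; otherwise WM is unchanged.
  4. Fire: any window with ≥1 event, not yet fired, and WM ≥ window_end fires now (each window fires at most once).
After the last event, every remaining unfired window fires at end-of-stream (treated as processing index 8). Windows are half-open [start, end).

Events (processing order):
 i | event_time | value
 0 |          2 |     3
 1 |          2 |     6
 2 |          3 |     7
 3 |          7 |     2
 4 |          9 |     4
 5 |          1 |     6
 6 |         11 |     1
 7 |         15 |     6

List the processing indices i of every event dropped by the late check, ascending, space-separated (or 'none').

i=0 t=2 v=3: → [0,4); WM=−∞
i=1 t=2 v=6: → [0,4); WM=0
i=2 t=3 v=7: → [3,7),[0,4); WM=0
i=3 t=7 v=2: → [6,10); WM=5; [0,4) fires=3
i=4 t=9 v=4: → [9,13),[6,10); WM=5
i=5 t=1 v=6: DROP (t<5-3); WM=7; [3,7) fires=1
i=6 t=11 v=1: → [9,13); WM=7
i=7 t=15 v=6: → [15,19),[12,16); WM=13; [6,10) fires=2 [9,13) fires=2

5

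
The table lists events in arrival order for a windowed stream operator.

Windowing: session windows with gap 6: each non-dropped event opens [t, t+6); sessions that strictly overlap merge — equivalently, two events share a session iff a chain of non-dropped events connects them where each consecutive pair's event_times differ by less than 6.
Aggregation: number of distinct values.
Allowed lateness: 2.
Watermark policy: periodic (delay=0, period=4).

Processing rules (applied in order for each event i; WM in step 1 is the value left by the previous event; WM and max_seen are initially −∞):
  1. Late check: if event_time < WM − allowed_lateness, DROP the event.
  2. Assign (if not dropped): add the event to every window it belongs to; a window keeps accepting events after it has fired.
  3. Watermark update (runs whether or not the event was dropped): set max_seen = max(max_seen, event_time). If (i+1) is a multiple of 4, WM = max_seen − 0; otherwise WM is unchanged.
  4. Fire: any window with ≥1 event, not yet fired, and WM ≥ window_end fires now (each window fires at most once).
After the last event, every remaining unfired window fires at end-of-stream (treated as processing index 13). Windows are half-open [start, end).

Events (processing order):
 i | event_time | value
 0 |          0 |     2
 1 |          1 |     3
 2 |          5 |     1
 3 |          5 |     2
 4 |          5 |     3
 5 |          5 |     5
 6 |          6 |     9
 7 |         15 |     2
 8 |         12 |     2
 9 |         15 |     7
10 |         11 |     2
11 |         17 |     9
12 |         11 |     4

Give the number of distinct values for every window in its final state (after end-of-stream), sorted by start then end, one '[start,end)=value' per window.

[0,12)=5 [15,23)=3

i=0 t=0 v=2: → [0,6); WM=−∞
i=1 t=1 v=3: → [0,7); WM=−∞
i=2 t=5 v=1: → [0,11); WM=−∞
i=3 t=5 v=2: → [0,11); WM=5
i=4 t=5 v=3: → [0,11); WM=5
i=5 t=5 v=5: → [0,11); WM=5
i=6 t=6 v=9: → [0,12); WM=5
i=7 t=15 v=2: → [15,21); WM=15
i=8 t=12 v=2: DROP (t<15-2); WM=15
i=9 t=15 v=7: → [15,21); WM=15
i=10 t=11 v=2: DROP (t<15-2); WM=15
i=11 t=17 v=9: → [15,23); WM=17
i=12 t=11 v=4: DROP (t<17-2); WM=17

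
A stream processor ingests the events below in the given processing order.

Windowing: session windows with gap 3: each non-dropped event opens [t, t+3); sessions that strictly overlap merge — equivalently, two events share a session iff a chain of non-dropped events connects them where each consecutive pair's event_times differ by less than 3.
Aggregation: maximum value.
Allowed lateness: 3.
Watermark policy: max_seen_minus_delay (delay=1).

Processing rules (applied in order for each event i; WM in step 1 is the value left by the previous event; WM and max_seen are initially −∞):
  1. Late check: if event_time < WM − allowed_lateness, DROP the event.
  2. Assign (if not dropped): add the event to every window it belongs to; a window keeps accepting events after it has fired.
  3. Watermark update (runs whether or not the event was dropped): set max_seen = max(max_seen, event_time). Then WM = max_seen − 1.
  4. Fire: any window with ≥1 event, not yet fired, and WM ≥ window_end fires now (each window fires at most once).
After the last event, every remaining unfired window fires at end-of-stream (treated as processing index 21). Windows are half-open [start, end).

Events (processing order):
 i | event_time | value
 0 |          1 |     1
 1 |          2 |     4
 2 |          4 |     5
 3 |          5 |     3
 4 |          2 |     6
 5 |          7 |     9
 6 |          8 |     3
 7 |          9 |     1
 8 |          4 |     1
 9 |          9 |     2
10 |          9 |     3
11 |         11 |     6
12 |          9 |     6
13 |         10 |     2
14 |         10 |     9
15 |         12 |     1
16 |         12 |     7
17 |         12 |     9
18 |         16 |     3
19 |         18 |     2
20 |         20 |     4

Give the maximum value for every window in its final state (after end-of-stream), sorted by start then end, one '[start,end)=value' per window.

[1,15)=9 [16,23)=4

i=0 t=1 v=1: → [1,4); WM=0
i=1 t=2 v=4: → [1,5); WM=1
i=2 t=4 v=5: → [1,7); WM=3
i=3 t=5 v=3: → [1,8); WM=4
i=4 t=2 v=6: → [1,8); WM=4
i=5 t=7 v=9: → [1,10); WM=6
i=6 t=8 v=3: → [1,11); WM=7
i=7 t=9 v=1: → [1,12); WM=8
i=8 t=4 v=1: DROP (t<8-3); WM=8
i=9 t=9 v=2: → [1,12); WM=8
i=10 t=9 v=3: → [1,12); WM=8
i=11 t=11 v=6: → [1,14); WM=10
i=12 t=9 v=6: → [1,14); WM=10
i=13 t=10 v=2: → [1,14); WM=10
i=14 t=10 v=9: → [1,14); WM=10
i=15 t=12 v=1: → [1,15); WM=11
i=16 t=12 v=7: → [1,15); WM=11
i=17 t=12 v=9: → [1,15); WM=11
i=18 t=16 v=3: → [16,19); WM=15
i=19 t=18 v=2: → [16,21); WM=17
i=20 t=20 v=4: → [16,23); WM=19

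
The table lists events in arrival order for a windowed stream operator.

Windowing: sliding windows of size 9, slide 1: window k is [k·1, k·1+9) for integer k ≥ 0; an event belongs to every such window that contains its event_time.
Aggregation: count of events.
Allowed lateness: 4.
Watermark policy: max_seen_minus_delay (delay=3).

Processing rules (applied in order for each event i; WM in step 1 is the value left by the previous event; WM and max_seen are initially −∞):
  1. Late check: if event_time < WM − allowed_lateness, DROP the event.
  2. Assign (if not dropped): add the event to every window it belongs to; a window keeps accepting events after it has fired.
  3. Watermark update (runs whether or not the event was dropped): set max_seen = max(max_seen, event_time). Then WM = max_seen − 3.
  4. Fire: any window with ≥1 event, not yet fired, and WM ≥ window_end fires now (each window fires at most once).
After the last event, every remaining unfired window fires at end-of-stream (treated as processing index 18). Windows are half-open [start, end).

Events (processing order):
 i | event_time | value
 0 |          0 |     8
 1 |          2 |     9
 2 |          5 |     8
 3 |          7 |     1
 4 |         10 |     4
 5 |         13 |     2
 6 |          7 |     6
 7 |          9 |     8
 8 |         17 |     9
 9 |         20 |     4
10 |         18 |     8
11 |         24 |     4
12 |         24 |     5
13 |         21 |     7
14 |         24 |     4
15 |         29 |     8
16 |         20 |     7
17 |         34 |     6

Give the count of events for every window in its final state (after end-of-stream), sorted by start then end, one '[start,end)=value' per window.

[0,9)=5 [1,10)=5 [2,11)=6 [3,12)=5 [4,13)=5 [5,14)=6 [6,15)=5 [7,16)=5 [8,17)=3 [9,18)=4 [10,19)=4 [11,20)=3 [12,21)=4 [13,22)=5 [14,23)=4 [15,24)=4 [16,25)=7 [17,26)=7 [18,27)=6 [19,28)=5 [20,29)=5 [21,30)=5 [22,31)=4 [23,32)=4 [24,33)=4 [25,34)=1 [26,35)=2 [27,36)=2 [28,37)=2 [29,38)=2 [30,39)=1 [31,40)=1 [32,41)=1 [33,42)=1 [34,43)=1

i=0 t=0 v=8: → [0,9); WM=-3
i=1 t=2 v=9: → [2,11),[1,10),[0,9); WM=-1
i=2 t=5 v=8: → [5,14),[4,13),[3,12),[2,11),[1,10),[0,9); WM=2
i=3 t=7 v=1: → [7,16),[6,15),[5,14),[4,13),[3,12),[2,11),[1,10),[0,9); WM=4
i=4 t=10 v=4: → [10,19),[9,18),[8,17),[7,16),[6,15),[5,14),[4,13),[3,12),[2,11); WM=7
i=5 t=13 v=2: → [13,22),[12,21),[11,20),[10,19),[9,18),[8,17),[7,16),[6,15),[5,14); WM=10; [0,9) fires=4 [1,10) fires=3
i=6 t=7 v=6: → [7,16),[6,15),[5,14),[4,13),[3,12),[2,11),[1,10),[0,9); WM=10
i=7 t=9 v=8: → [9,18),[8,17),[7,16),[6,15),[5,14),[4,13),[3,12),[2,11),[1,10); WM=10
i=8 t=17 v=9: → [17,26),[16,25),[15,24),[14,23),[13,22),[12,21),[11,20),[10,19),[9,18); WM=14; [2,11) fires=6 [3,12) fires=5 [4,13) fires=5 [5,14) fires=6
i=9 t=20 v=4: → [20,29),[19,28),[18,27),[17,26),[16,25),[15,24),[14,23),[13,22),[12,21); WM=17; [6,15) fires=5 [7,16) fires=5 [8,17) fires=3
i=10 t=18 v=8: → [18,27),[17,26),[16,25),[15,24),[14,23),[13,22),[12,21),[11,20),[10,19); WM=17
i=11 t=24 v=4: → [24,33),[23,32),[22,31),[21,30),[20,29),[19,28),[18,27),[17,26),[16,25); WM=21; [9,18) fires=4 [10,19) fires=4 [11,20) fires=3 [12,21) fires=4
i=12 t=24 v=5: → [24,33),[23,32),[22,31),[21,30),[20,29),[19,28),[18,27),[17,26),[16,25); WM=21
i=13 t=21 v=7: → [21,30),[20,29),[19,28),[18,27),[17,26),[16,25),[15,24),[14,23),[13,22); WM=21
i=14 t=24 v=4: → [24,33),[23,32),[22,31),[21,30),[20,29),[19,28),[18,27),[17,26),[16,25); WM=21
i=15 t=29 v=8: → [29,38),[28,37),[27,36),[26,35),[25,34),[24,33),[23,32),[22,31),[21,30); WM=26; [13,22) fires=5 [14,23) fires=4 [15,24) fires=4 [16,25) fires=7 [17,26) fires=7
i=16 t=20 v=7: DROP (t<26-4); WM=26
i=17 t=34 v=6: → [34,43),[33,42),[32,41),[31,40),[30,39),[29,38),[28,37),[27,36),[26,35); WM=31; [18,27) fires=6 [19,28) fires=5 [20,29) fires=5 [21,30) fires=5 [22,31) fires=4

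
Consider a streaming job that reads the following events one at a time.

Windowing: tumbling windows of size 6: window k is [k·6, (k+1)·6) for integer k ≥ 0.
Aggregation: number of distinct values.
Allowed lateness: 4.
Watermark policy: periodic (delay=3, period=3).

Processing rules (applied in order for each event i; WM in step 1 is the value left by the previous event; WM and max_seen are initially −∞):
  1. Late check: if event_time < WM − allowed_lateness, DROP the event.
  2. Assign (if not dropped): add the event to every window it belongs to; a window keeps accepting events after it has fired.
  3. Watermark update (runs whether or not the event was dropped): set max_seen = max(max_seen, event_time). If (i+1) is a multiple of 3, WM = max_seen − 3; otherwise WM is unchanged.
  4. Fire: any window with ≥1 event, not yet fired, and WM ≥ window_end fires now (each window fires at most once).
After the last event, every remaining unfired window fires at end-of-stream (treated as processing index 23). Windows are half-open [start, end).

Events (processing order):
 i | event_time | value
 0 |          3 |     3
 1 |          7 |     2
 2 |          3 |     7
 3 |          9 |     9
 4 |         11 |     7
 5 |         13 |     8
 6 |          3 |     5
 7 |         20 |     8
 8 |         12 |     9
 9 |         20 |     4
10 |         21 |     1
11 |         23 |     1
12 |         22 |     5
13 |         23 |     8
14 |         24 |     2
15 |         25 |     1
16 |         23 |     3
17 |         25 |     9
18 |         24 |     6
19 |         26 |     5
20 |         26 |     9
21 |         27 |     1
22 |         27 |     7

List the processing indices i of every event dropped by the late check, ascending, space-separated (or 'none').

6

i=0 t=3 v=3: → [0,6); WM=−∞
i=1 t=7 v=2: → [6,12); WM=−∞
i=2 t=3 v=7: → [0,6); WM=4
i=3 t=9 v=9: → [6,12); WM=4
i=4 t=11 v=7: → [6,12); WM=4
i=5 t=13 v=8: → [12,18); WM=10; [0,6) fires=2
i=6 t=3 v=5: DROP (t<10-4); WM=10
i=7 t=20 v=8: → [18,24); WM=10
i=8 t=12 v=9: → [12,18); WM=17; [6,12) fires=3
i=9 t=20 v=4: → [18,24); WM=17
i=10 t=21 v=1: → [18,24); WM=17
i=11 t=23 v=1: → [18,24); WM=20; [12,18) fires=2
i=12 t=22 v=5: → [18,24); WM=20
i=13 t=23 v=8: → [18,24); WM=20
i=14 t=24 v=2: → [24,30); WM=21
i=15 t=25 v=1: → [24,30); WM=21
i=16 t=23 v=3: → [18,24); WM=21
i=17 t=25 v=9: → [24,30); WM=22
i=18 t=24 v=6: → [24,30); WM=22
i=19 t=26 v=5: → [24,30); WM=22
i=20 t=26 v=9: → [24,30); WM=23
i=21 t=27 v=1: → [24,30); WM=23
i=22 t=27 v=7: → [24,30); WM=23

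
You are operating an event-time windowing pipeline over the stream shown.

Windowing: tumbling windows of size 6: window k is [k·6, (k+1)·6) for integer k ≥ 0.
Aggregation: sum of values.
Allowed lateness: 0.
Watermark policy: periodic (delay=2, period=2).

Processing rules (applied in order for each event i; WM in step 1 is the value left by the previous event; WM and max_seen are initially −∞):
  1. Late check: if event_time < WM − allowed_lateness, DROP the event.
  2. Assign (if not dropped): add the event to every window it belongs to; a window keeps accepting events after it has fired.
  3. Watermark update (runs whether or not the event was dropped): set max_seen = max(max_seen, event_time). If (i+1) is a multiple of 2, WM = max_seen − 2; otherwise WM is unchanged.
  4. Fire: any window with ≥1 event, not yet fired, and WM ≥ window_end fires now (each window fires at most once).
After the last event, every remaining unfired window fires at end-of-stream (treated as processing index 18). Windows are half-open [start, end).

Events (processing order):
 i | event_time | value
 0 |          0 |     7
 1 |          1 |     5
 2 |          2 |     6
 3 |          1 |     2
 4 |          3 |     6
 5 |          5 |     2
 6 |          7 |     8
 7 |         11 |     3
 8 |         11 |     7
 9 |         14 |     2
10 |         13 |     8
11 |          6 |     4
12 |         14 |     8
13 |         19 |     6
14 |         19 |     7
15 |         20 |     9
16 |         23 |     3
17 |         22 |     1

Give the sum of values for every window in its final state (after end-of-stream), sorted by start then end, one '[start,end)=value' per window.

[0,6)=28 [6,12)=18 [12,18)=18 [18,24)=26

i=0 t=0 v=7: → [0,6); WM=−∞
i=1 t=1 v=5: → [0,6); WM=-1
i=2 t=2 v=6: → [0,6); WM=-1
i=3 t=1 v=2: → [0,6); WM=0
i=4 t=3 v=6: → [0,6); WM=0
i=5 t=5 v=2: → [0,6); WM=3
i=6 t=7 v=8: → [6,12); WM=3
i=7 t=11 v=3: → [6,12); WM=9; [0,6) fires=28
i=8 t=11 v=7: → [6,12); WM=9
i=9 t=14 v=2: → [12,18); WM=12; [6,12) fires=18
i=10 t=13 v=8: → [12,18); WM=12
i=11 t=6 v=4: DROP (t<12-0); WM=12
i=12 t=14 v=8: → [12,18); WM=12
i=13 t=19 v=6: → [18,24); WM=17
i=14 t=19 v=7: → [18,24); WM=17
i=15 t=20 v=9: → [18,24); WM=18; [12,18) fires=18
i=16 t=23 v=3: → [18,24); WM=18
i=17 t=22 v=1: → [18,24); WM=21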